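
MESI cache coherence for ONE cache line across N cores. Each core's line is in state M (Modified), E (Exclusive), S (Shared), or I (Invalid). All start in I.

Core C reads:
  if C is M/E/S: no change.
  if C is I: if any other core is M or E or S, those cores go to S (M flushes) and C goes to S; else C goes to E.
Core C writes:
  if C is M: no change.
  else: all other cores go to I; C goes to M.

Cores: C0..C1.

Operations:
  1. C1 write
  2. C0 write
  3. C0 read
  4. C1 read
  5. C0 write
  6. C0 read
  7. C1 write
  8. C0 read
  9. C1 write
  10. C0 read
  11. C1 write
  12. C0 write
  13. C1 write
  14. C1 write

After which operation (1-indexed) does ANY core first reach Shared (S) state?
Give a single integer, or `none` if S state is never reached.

Op 1: C1 write [C1 write: invalidate none -> C1=M] -> [I,M]
Op 2: C0 write [C0 write: invalidate ['C1=M'] -> C0=M] -> [M,I]
Op 3: C0 read [C0 read: already in M, no change] -> [M,I]
Op 4: C1 read [C1 read from I: others=['C0=M'] -> C1=S, others downsized to S] -> [S,S]
  -> First S state at op 4; remaining ops need not be traced.

Answer: 4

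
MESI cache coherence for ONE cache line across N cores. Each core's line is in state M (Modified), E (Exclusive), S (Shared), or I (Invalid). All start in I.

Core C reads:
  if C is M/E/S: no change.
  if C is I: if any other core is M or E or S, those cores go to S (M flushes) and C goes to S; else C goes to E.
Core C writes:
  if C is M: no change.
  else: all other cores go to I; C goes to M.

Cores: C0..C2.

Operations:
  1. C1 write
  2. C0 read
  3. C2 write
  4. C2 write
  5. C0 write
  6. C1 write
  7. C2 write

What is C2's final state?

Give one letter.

Answer: M

Derivation:
Op 1: C1 write [C1 write: invalidate none -> C1=M] -> [I,M,I]
Op 2: C0 read [C0 read from I: others=['C1=M'] -> C0=S, others downsized to S] -> [S,S,I]
Op 3: C2 write [C2 write: invalidate ['C0=S', 'C1=S'] -> C2=M] -> [I,I,M]
Op 4: C2 write [C2 write: already M (modified), no change] -> [I,I,M]
Op 5: C0 write [C0 write: invalidate ['C2=M'] -> C0=M] -> [M,I,I]
Op 6: C1 write [C1 write: invalidate ['C0=M'] -> C1=M] -> [I,M,I]
Op 7: C2 write [C2 write: invalidate ['C1=M'] -> C2=M] -> [I,I,M]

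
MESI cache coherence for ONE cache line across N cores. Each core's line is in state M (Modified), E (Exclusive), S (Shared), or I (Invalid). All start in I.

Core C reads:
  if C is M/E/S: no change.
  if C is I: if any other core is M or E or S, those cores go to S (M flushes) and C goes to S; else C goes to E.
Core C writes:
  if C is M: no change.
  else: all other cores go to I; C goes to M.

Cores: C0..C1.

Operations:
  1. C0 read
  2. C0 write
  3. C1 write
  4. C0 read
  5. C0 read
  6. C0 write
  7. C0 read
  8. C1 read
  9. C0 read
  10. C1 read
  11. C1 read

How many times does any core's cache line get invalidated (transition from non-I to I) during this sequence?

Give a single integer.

Answer: 2

Derivation:
Op 1: C0 read [C0 read from I: no other sharers -> C0=E (exclusive)] -> [E,I] (invalidations this op: 0; running total: 0)
Op 2: C0 write [C0 write: invalidate none -> C0=M] -> [M,I] (invalidations this op: 0; running total: 0)
Op 3: C1 write [C1 write: invalidate ['C0=M'] -> C1=M] -> [I,M] (invalidations this op: 1; running total: 1)
Op 4: C0 read [C0 read from I: others=['C1=M'] -> C0=S, others downsized to S] -> [S,S] (invalidations this op: 0; running total: 1)
Op 5: C0 read [C0 read: already in S, no change] -> [S,S] (invalidations this op: 0; running total: 1)
Op 6: C0 write [C0 write: invalidate ['C1=S'] -> C0=M] -> [M,I] (invalidations this op: 1; running total: 2)
Op 7: C0 read [C0 read: already in M, no change] -> [M,I] (invalidations this op: 0; running total: 2)
Op 8: C1 read [C1 read from I: others=['C0=M'] -> C1=S, others downsized to S] -> [S,S] (invalidations this op: 0; running total: 2)
Op 9: C0 read [C0 read: already in S, no change] -> [S,S] (invalidations this op: 0; running total: 2)
Op 10: C1 read [C1 read: already in S, no change] -> [S,S] (invalidations this op: 0; running total: 2)
Op 11: C1 read [C1 read: already in S, no change] -> [S,S] (invalidations this op: 0; running total: 2)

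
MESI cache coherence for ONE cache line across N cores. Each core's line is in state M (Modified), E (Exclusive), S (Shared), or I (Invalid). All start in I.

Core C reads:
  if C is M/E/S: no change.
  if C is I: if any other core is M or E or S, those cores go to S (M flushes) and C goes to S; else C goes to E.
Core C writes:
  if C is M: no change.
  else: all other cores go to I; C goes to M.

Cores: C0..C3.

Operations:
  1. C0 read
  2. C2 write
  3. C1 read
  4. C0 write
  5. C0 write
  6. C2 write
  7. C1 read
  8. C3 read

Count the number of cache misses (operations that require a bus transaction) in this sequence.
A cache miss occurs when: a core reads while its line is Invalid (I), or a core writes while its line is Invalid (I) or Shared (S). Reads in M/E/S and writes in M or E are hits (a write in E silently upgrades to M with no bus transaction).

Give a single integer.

Op 1: C0 read [C0 read from I: no other sharers -> C0=E (exclusive)] -> [E,I,I,I] [MISS #1: read from I]
Op 2: C2 write [C2 write: invalidate ['C0=E'] -> C2=M] -> [I,I,M,I] [MISS #2: write from I]
Op 3: C1 read [C1 read from I: others=['C2=M'] -> C1=S, others downsized to S] -> [I,S,S,I] [MISS #3: read from I]
Op 4: C0 write [C0 write: invalidate ['C1=S', 'C2=S'] -> C0=M] -> [M,I,I,I] [MISS #4: write from I]
Op 5: C0 write [C0 write: already M (modified), no change] -> [M,I,I,I] [hit: write from M]
Op 6: C2 write [C2 write: invalidate ['C0=M'] -> C2=M] -> [I,I,M,I] [MISS #5: write from I]
Op 7: C1 read [C1 read from I: others=['C2=M'] -> C1=S, others downsized to S] -> [I,S,S,I] [MISS #6: read from I]
Op 8: C3 read [C3 read from I: others=['C1=S', 'C2=S'] -> C3=S, others downsized to S] -> [I,S,S,S] [MISS #7: read from I]

Answer: 7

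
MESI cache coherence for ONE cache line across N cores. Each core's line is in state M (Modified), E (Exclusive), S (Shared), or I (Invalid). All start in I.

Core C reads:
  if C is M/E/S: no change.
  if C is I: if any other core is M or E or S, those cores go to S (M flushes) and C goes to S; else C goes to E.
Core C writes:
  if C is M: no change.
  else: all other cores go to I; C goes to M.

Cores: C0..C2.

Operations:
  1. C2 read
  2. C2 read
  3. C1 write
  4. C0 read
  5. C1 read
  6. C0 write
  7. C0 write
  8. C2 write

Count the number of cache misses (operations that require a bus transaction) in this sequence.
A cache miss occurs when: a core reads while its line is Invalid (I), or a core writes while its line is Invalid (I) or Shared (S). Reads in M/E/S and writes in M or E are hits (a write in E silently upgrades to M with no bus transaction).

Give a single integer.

Op 1: C2 read [C2 read from I: no other sharers -> C2=E (exclusive)] -> [I,I,E] [MISS #1: read from I]
Op 2: C2 read [C2 read: already in E, no change] -> [I,I,E] [hit: read from E]
Op 3: C1 write [C1 write: invalidate ['C2=E'] -> C1=M] -> [I,M,I] [MISS #2: write from I]
Op 4: C0 read [C0 read from I: others=['C1=M'] -> C0=S, others downsized to S] -> [S,S,I] [MISS #3: read from I]
Op 5: C1 read [C1 read: already in S, no change] -> [S,S,I] [hit: read from S]
Op 6: C0 write [C0 write: invalidate ['C1=S'] -> C0=M] -> [M,I,I] [MISS #4: write from S]
Op 7: C0 write [C0 write: already M (modified), no change] -> [M,I,I] [hit: write from M]
Op 8: C2 write [C2 write: invalidate ['C0=M'] -> C2=M] -> [I,I,M] [MISS #5: write from I]

Answer: 5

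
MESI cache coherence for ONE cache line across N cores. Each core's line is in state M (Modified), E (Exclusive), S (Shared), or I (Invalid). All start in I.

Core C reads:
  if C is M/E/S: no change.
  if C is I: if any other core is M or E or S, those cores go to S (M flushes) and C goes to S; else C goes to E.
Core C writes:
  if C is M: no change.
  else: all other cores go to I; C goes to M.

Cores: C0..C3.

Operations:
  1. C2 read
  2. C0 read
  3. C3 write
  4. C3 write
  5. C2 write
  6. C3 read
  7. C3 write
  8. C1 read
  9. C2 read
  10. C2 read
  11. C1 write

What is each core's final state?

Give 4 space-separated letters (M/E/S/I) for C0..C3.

Op 1: C2 read [C2 read from I: no other sharers -> C2=E (exclusive)] -> [I,I,E,I]
Op 2: C0 read [C0 read from I: others=['C2=E'] -> C0=S, others downsized to S] -> [S,I,S,I]
Op 3: C3 write [C3 write: invalidate ['C0=S', 'C2=S'] -> C3=M] -> [I,I,I,M]
Op 4: C3 write [C3 write: already M (modified), no change] -> [I,I,I,M]
Op 5: C2 write [C2 write: invalidate ['C3=M'] -> C2=M] -> [I,I,M,I]
Op 6: C3 read [C3 read from I: others=['C2=M'] -> C3=S, others downsized to S] -> [I,I,S,S]
Op 7: C3 write [C3 write: invalidate ['C2=S'] -> C3=M] -> [I,I,I,M]
Op 8: C1 read [C1 read from I: others=['C3=M'] -> C1=S, others downsized to S] -> [I,S,I,S]
Op 9: C2 read [C2 read from I: others=['C1=S', 'C3=S'] -> C2=S, others downsized to S] -> [I,S,S,S]
Op 10: C2 read [C2 read: already in S, no change] -> [I,S,S,S]
Op 11: C1 write [C1 write: invalidate ['C2=S', 'C3=S'] -> C1=M] -> [I,M,I,I]

Answer: I M I I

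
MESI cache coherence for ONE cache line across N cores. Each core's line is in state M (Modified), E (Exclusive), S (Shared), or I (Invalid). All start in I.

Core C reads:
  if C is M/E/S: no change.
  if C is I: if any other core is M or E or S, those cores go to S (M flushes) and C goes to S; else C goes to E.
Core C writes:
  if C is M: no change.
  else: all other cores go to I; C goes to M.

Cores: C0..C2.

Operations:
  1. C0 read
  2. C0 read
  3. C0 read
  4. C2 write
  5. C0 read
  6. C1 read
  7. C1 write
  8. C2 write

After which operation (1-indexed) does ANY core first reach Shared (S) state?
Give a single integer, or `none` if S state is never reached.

Op 1: C0 read [C0 read from I: no other sharers -> C0=E (exclusive)] -> [E,I,I]
Op 2: C0 read [C0 read: already in E, no change] -> [E,I,I]
Op 3: C0 read [C0 read: already in E, no change] -> [E,I,I]
Op 4: C2 write [C2 write: invalidate ['C0=E'] -> C2=M] -> [I,I,M]
Op 5: C0 read [C0 read from I: others=['C2=M'] -> C0=S, others downsized to S] -> [S,I,S]
  -> First S state at op 5; remaining ops need not be traced.

Answer: 5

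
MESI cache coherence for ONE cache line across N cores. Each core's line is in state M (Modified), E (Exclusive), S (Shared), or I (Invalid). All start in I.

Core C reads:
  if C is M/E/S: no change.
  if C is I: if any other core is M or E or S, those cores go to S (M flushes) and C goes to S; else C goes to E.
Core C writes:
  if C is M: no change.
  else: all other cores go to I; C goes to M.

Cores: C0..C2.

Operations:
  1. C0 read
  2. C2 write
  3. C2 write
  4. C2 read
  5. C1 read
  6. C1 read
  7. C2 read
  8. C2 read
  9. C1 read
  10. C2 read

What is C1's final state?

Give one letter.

Op 1: C0 read [C0 read from I: no other sharers -> C0=E (exclusive)] -> [E,I,I]
Op 2: C2 write [C2 write: invalidate ['C0=E'] -> C2=M] -> [I,I,M]
Op 3: C2 write [C2 write: already M (modified), no change] -> [I,I,M]
Op 4: C2 read [C2 read: already in M, no change] -> [I,I,M]
Op 5: C1 read [C1 read from I: others=['C2=M'] -> C1=S, others downsized to S] -> [I,S,S]
Op 6: C1 read [C1 read: already in S, no change] -> [I,S,S]
Op 7: C2 read [C2 read: already in S, no change] -> [I,S,S]
Op 8: C2 read [C2 read: already in S, no change] -> [I,S,S]
Op 9: C1 read [C1 read: already in S, no change] -> [I,S,S]
Op 10: C2 read [C2 read: already in S, no change] -> [I,S,S]

Answer: S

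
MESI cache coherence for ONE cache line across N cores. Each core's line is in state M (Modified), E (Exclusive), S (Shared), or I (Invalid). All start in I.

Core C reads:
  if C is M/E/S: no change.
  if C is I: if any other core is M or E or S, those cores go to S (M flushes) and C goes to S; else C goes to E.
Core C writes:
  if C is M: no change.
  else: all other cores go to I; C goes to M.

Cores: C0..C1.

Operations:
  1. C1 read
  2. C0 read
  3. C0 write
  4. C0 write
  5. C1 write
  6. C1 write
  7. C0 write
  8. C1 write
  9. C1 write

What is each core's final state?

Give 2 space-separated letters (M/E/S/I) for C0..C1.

Answer: I M

Derivation:
Op 1: C1 read [C1 read from I: no other sharers -> C1=E (exclusive)] -> [I,E]
Op 2: C0 read [C0 read from I: others=['C1=E'] -> C0=S, others downsized to S] -> [S,S]
Op 3: C0 write [C0 write: invalidate ['C1=S'] -> C0=M] -> [M,I]
Op 4: C0 write [C0 write: already M (modified), no change] -> [M,I]
Op 5: C1 write [C1 write: invalidate ['C0=M'] -> C1=M] -> [I,M]
Op 6: C1 write [C1 write: already M (modified), no change] -> [I,M]
Op 7: C0 write [C0 write: invalidate ['C1=M'] -> C0=M] -> [M,I]
Op 8: C1 write [C1 write: invalidate ['C0=M'] -> C1=M] -> [I,M]
Op 9: C1 write [C1 write: already M (modified), no change] -> [I,M]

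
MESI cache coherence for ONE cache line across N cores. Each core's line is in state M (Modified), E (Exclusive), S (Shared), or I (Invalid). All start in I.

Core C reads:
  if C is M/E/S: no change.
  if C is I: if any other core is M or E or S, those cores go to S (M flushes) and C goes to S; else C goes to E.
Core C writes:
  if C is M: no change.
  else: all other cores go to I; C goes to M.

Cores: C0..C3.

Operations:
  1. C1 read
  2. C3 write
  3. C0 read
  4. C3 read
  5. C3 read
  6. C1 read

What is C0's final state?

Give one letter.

Answer: S

Derivation:
Op 1: C1 read [C1 read from I: no other sharers -> C1=E (exclusive)] -> [I,E,I,I]
Op 2: C3 write [C3 write: invalidate ['C1=E'] -> C3=M] -> [I,I,I,M]
Op 3: C0 read [C0 read from I: others=['C3=M'] -> C0=S, others downsized to S] -> [S,I,I,S]
Op 4: C3 read [C3 read: already in S, no change] -> [S,I,I,S]
Op 5: C3 read [C3 read: already in S, no change] -> [S,I,I,S]
Op 6: C1 read [C1 read from I: others=['C0=S', 'C3=S'] -> C1=S, others downsized to S] -> [S,S,I,S]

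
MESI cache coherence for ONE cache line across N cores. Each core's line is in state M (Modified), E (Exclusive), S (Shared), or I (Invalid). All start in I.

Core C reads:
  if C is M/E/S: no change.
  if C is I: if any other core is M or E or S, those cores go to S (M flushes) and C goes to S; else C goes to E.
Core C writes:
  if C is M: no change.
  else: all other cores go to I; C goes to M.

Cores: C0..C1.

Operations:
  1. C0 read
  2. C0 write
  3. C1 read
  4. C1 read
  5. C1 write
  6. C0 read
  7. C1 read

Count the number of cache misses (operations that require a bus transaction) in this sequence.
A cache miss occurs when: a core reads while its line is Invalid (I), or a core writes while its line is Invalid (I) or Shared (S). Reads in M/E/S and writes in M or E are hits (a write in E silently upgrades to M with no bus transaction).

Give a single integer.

Answer: 4

Derivation:
Op 1: C0 read [C0 read from I: no other sharers -> C0=E (exclusive)] -> [E,I] [MISS #1: read from I]
Op 2: C0 write [C0 write: invalidate none -> C0=M] -> [M,I] [hit: write from E is a silent E->M upgrade, no bus transaction]
Op 3: C1 read [C1 read from I: others=['C0=M'] -> C1=S, others downsized to S] -> [S,S] [MISS #2: read from I]
Op 4: C1 read [C1 read: already in S, no change] -> [S,S] [hit: read from S]
Op 5: C1 write [C1 write: invalidate ['C0=S'] -> C1=M] -> [I,M] [MISS #3: write from S]
Op 6: C0 read [C0 read from I: others=['C1=M'] -> C0=S, others downsized to S] -> [S,S] [MISS #4: read from I]
Op 7: C1 read [C1 read: already in S, no change] -> [S,S] [hit: read from S]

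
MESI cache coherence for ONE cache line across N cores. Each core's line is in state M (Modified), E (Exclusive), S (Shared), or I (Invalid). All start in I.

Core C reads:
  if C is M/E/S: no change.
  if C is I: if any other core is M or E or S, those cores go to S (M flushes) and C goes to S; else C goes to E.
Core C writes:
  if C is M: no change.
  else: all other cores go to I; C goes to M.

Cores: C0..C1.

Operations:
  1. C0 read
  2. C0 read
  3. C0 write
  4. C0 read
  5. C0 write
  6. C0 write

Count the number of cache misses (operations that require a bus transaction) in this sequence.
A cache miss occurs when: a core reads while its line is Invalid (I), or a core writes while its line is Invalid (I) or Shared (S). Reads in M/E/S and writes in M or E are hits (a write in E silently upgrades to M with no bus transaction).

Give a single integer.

Op 1: C0 read [C0 read from I: no other sharers -> C0=E (exclusive)] -> [E,I] [MISS #1: read from I]
Op 2: C0 read [C0 read: already in E, no change] -> [E,I] [hit: read from E]
Op 3: C0 write [C0 write: invalidate none -> C0=M] -> [M,I] [hit: write from E is a silent E->M upgrade, no bus transaction]
Op 4: C0 read [C0 read: already in M, no change] -> [M,I] [hit: read from M]
Op 5: C0 write [C0 write: already M (modified), no change] -> [M,I] [hit: write from M]
Op 6: C0 write [C0 write: already M (modified), no change] -> [M,I] [hit: write from M]

Answer: 1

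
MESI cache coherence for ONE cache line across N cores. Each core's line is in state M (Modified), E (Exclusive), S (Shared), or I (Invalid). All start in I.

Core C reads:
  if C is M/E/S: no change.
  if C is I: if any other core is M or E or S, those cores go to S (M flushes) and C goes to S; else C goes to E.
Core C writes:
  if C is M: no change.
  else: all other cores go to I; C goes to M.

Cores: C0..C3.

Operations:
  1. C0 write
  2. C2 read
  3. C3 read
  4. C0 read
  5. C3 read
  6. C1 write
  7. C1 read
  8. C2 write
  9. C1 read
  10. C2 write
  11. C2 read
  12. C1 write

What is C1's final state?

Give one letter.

Answer: M

Derivation:
Op 1: C0 write [C0 write: invalidate none -> C0=M] -> [M,I,I,I]
Op 2: C2 read [C2 read from I: others=['C0=M'] -> C2=S, others downsized to S] -> [S,I,S,I]
Op 3: C3 read [C3 read from I: others=['C0=S', 'C2=S'] -> C3=S, others downsized to S] -> [S,I,S,S]
Op 4: C0 read [C0 read: already in S, no change] -> [S,I,S,S]
Op 5: C3 read [C3 read: already in S, no change] -> [S,I,S,S]
Op 6: C1 write [C1 write: invalidate ['C0=S', 'C2=S', 'C3=S'] -> C1=M] -> [I,M,I,I]
Op 7: C1 read [C1 read: already in M, no change] -> [I,M,I,I]
Op 8: C2 write [C2 write: invalidate ['C1=M'] -> C2=M] -> [I,I,M,I]
Op 9: C1 read [C1 read from I: others=['C2=M'] -> C1=S, others downsized to S] -> [I,S,S,I]
Op 10: C2 write [C2 write: invalidate ['C1=S'] -> C2=M] -> [I,I,M,I]
Op 11: C2 read [C2 read: already in M, no change] -> [I,I,M,I]
Op 12: C1 write [C1 write: invalidate ['C2=M'] -> C1=M] -> [I,M,I,I]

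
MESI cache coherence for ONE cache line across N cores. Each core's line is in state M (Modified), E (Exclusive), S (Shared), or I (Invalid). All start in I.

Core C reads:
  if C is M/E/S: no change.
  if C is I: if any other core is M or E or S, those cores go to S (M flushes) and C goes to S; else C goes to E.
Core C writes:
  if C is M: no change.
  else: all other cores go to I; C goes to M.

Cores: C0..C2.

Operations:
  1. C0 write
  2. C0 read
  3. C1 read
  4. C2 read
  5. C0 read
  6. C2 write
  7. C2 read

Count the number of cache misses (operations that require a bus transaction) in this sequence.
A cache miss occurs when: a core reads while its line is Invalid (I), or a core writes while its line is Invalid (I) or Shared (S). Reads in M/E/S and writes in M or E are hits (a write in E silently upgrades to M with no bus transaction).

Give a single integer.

Op 1: C0 write [C0 write: invalidate none -> C0=M] -> [M,I,I] [MISS #1: write from I]
Op 2: C0 read [C0 read: already in M, no change] -> [M,I,I] [hit: read from M]
Op 3: C1 read [C1 read from I: others=['C0=M'] -> C1=S, others downsized to S] -> [S,S,I] [MISS #2: read from I]
Op 4: C2 read [C2 read from I: others=['C0=S', 'C1=S'] -> C2=S, others downsized to S] -> [S,S,S] [MISS #3: read from I]
Op 5: C0 read [C0 read: already in S, no change] -> [S,S,S] [hit: read from S]
Op 6: C2 write [C2 write: invalidate ['C0=S', 'C1=S'] -> C2=M] -> [I,I,M] [MISS #4: write from S]
Op 7: C2 read [C2 read: already in M, no change] -> [I,I,M] [hit: read from M]

Answer: 4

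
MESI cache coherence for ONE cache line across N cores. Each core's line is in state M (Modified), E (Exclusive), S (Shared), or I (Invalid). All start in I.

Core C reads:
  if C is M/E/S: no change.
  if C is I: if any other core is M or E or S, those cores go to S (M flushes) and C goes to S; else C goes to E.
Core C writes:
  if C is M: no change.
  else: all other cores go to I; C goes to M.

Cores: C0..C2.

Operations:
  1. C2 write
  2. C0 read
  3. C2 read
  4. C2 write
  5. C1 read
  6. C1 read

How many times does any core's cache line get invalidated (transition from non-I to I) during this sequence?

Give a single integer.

Op 1: C2 write [C2 write: invalidate none -> C2=M] -> [I,I,M] (invalidations this op: 0; running total: 0)
Op 2: C0 read [C0 read from I: others=['C2=M'] -> C0=S, others downsized to S] -> [S,I,S] (invalidations this op: 0; running total: 0)
Op 3: C2 read [C2 read: already in S, no change] -> [S,I,S] (invalidations this op: 0; running total: 0)
Op 4: C2 write [C2 write: invalidate ['C0=S'] -> C2=M] -> [I,I,M] (invalidations this op: 1; running total: 1)
Op 5: C1 read [C1 read from I: others=['C2=M'] -> C1=S, others downsized to S] -> [I,S,S] (invalidations this op: 0; running total: 1)
Op 6: C1 read [C1 read: already in S, no change] -> [I,S,S] (invalidations this op: 0; running total: 1)

Answer: 1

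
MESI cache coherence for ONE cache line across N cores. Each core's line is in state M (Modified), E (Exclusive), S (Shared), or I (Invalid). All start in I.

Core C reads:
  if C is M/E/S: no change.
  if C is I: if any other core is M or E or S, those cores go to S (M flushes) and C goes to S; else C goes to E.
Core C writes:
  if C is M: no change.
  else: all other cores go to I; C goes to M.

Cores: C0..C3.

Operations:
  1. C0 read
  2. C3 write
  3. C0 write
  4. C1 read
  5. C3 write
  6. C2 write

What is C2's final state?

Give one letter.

Answer: M

Derivation:
Op 1: C0 read [C0 read from I: no other sharers -> C0=E (exclusive)] -> [E,I,I,I]
Op 2: C3 write [C3 write: invalidate ['C0=E'] -> C3=M] -> [I,I,I,M]
Op 3: C0 write [C0 write: invalidate ['C3=M'] -> C0=M] -> [M,I,I,I]
Op 4: C1 read [C1 read from I: others=['C0=M'] -> C1=S, others downsized to S] -> [S,S,I,I]
Op 5: C3 write [C3 write: invalidate ['C0=S', 'C1=S'] -> C3=M] -> [I,I,I,M]
Op 6: C2 write [C2 write: invalidate ['C3=M'] -> C2=M] -> [I,I,M,I]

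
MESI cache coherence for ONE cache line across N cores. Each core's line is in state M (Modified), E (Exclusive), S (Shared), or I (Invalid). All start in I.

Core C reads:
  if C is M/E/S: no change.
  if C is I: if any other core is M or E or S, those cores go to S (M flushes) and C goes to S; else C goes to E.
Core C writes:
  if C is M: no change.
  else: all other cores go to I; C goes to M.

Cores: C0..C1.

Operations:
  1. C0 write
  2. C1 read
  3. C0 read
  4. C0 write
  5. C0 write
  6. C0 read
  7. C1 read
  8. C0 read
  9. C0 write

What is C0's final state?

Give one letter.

Op 1: C0 write [C0 write: invalidate none -> C0=M] -> [M,I]
Op 2: C1 read [C1 read from I: others=['C0=M'] -> C1=S, others downsized to S] -> [S,S]
Op 3: C0 read [C0 read: already in S, no change] -> [S,S]
Op 4: C0 write [C0 write: invalidate ['C1=S'] -> C0=M] -> [M,I]
Op 5: C0 write [C0 write: already M (modified), no change] -> [M,I]
Op 6: C0 read [C0 read: already in M, no change] -> [M,I]
Op 7: C1 read [C1 read from I: others=['C0=M'] -> C1=S, others downsized to S] -> [S,S]
Op 8: C0 read [C0 read: already in S, no change] -> [S,S]
Op 9: C0 write [C0 write: invalidate ['C1=S'] -> C0=M] -> [M,I]

Answer: M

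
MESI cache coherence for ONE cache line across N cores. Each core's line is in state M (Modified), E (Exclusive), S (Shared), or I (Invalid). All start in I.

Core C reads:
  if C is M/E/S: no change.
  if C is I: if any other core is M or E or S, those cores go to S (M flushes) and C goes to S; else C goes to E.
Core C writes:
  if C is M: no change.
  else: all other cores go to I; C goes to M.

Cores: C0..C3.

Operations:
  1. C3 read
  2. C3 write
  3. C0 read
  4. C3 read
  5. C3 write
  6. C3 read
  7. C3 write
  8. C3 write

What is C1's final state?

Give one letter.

Answer: I

Derivation:
Op 1: C3 read [C3 read from I: no other sharers -> C3=E (exclusive)] -> [I,I,I,E]
Op 2: C3 write [C3 write: invalidate none -> C3=M] -> [I,I,I,M]
Op 3: C0 read [C0 read from I: others=['C3=M'] -> C0=S, others downsized to S] -> [S,I,I,S]
Op 4: C3 read [C3 read: already in S, no change] -> [S,I,I,S]
Op 5: C3 write [C3 write: invalidate ['C0=S'] -> C3=M] -> [I,I,I,M]
Op 6: C3 read [C3 read: already in M, no change] -> [I,I,I,M]
Op 7: C3 write [C3 write: already M (modified), no change] -> [I,I,I,M]
Op 8: C3 write [C3 write: already M (modified), no change] -> [I,I,I,M]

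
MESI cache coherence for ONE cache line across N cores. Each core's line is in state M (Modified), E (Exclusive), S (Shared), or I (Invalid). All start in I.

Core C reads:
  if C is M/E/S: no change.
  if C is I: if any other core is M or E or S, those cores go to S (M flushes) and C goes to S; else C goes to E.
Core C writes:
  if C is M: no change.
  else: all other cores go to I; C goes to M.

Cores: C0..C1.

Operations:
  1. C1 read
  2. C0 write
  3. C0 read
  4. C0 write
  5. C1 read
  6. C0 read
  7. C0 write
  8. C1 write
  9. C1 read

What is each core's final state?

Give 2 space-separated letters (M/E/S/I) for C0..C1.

Answer: I M

Derivation:
Op 1: C1 read [C1 read from I: no other sharers -> C1=E (exclusive)] -> [I,E]
Op 2: C0 write [C0 write: invalidate ['C1=E'] -> C0=M] -> [M,I]
Op 3: C0 read [C0 read: already in M, no change] -> [M,I]
Op 4: C0 write [C0 write: already M (modified), no change] -> [M,I]
Op 5: C1 read [C1 read from I: others=['C0=M'] -> C1=S, others downsized to S] -> [S,S]
Op 6: C0 read [C0 read: already in S, no change] -> [S,S]
Op 7: C0 write [C0 write: invalidate ['C1=S'] -> C0=M] -> [M,I]
Op 8: C1 write [C1 write: invalidate ['C0=M'] -> C1=M] -> [I,M]
Op 9: C1 read [C1 read: already in M, no change] -> [I,M]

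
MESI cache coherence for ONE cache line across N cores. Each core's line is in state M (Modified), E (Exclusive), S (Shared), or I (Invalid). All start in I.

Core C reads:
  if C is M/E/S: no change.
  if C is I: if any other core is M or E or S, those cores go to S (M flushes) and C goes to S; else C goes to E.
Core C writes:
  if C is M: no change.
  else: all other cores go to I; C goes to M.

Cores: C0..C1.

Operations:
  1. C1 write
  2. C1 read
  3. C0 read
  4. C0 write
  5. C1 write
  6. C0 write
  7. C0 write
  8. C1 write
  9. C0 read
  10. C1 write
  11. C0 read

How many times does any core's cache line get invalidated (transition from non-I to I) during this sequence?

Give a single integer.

Answer: 5

Derivation:
Op 1: C1 write [C1 write: invalidate none -> C1=M] -> [I,M] (invalidations this op: 0; running total: 0)
Op 2: C1 read [C1 read: already in M, no change] -> [I,M] (invalidations this op: 0; running total: 0)
Op 3: C0 read [C0 read from I: others=['C1=M'] -> C0=S, others downsized to S] -> [S,S] (invalidations this op: 0; running total: 0)
Op 4: C0 write [C0 write: invalidate ['C1=S'] -> C0=M] -> [M,I] (invalidations this op: 1; running total: 1)
Op 5: C1 write [C1 write: invalidate ['C0=M'] -> C1=M] -> [I,M] (invalidations this op: 1; running total: 2)
Op 6: C0 write [C0 write: invalidate ['C1=M'] -> C0=M] -> [M,I] (invalidations this op: 1; running total: 3)
Op 7: C0 write [C0 write: already M (modified), no change] -> [M,I] (invalidations this op: 0; running total: 3)
Op 8: C1 write [C1 write: invalidate ['C0=M'] -> C1=M] -> [I,M] (invalidations this op: 1; running total: 4)
Op 9: C0 read [C0 read from I: others=['C1=M'] -> C0=S, others downsized to S] -> [S,S] (invalidations this op: 0; running total: 4)
Op 10: C1 write [C1 write: invalidate ['C0=S'] -> C1=M] -> [I,M] (invalidations this op: 1; running total: 5)
Op 11: C0 read [C0 read from I: others=['C1=M'] -> C0=S, others downsized to S] -> [S,S] (invalidations this op: 0; running total: 5)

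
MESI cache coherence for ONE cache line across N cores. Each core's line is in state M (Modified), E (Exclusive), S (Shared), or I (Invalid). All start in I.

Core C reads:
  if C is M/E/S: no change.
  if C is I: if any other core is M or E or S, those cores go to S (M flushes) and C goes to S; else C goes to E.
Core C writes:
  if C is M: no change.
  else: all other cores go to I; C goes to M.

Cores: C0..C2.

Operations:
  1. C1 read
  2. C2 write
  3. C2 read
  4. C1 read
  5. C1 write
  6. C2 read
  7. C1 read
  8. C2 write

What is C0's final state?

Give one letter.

Answer: I

Derivation:
Op 1: C1 read [C1 read from I: no other sharers -> C1=E (exclusive)] -> [I,E,I]
Op 2: C2 write [C2 write: invalidate ['C1=E'] -> C2=M] -> [I,I,M]
Op 3: C2 read [C2 read: already in M, no change] -> [I,I,M]
Op 4: C1 read [C1 read from I: others=['C2=M'] -> C1=S, others downsized to S] -> [I,S,S]
Op 5: C1 write [C1 write: invalidate ['C2=S'] -> C1=M] -> [I,M,I]
Op 6: C2 read [C2 read from I: others=['C1=M'] -> C2=S, others downsized to S] -> [I,S,S]
Op 7: C1 read [C1 read: already in S, no change] -> [I,S,S]
Op 8: C2 write [C2 write: invalidate ['C1=S'] -> C2=M] -> [I,I,M]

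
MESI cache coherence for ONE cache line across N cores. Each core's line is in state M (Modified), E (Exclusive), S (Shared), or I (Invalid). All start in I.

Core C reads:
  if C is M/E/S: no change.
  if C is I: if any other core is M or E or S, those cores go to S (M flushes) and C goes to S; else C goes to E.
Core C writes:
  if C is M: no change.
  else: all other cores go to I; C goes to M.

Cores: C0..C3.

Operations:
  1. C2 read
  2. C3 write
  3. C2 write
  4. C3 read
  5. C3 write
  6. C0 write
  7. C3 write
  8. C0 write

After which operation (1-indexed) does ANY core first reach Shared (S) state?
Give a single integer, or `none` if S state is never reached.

Op 1: C2 read [C2 read from I: no other sharers -> C2=E (exclusive)] -> [I,I,E,I]
Op 2: C3 write [C3 write: invalidate ['C2=E'] -> C3=M] -> [I,I,I,M]
Op 3: C2 write [C2 write: invalidate ['C3=M'] -> C2=M] -> [I,I,M,I]
Op 4: C3 read [C3 read from I: others=['C2=M'] -> C3=S, others downsized to S] -> [I,I,S,S]
  -> First S state at op 4; remaining ops need not be traced.

Answer: 4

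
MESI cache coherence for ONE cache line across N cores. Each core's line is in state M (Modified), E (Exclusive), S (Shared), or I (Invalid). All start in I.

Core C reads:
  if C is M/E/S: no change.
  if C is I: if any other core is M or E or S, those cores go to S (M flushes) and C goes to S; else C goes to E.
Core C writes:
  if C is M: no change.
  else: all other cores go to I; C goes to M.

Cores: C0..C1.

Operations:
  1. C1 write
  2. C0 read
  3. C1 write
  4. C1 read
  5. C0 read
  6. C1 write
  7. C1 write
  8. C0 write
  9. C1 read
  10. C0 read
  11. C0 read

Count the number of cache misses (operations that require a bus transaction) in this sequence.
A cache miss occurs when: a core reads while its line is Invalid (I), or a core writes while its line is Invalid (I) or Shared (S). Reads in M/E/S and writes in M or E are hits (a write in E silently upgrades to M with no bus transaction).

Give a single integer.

Op 1: C1 write [C1 write: invalidate none -> C1=M] -> [I,M] [MISS #1: write from I]
Op 2: C0 read [C0 read from I: others=['C1=M'] -> C0=S, others downsized to S] -> [S,S] [MISS #2: read from I]
Op 3: C1 write [C1 write: invalidate ['C0=S'] -> C1=M] -> [I,M] [MISS #3: write from S]
Op 4: C1 read [C1 read: already in M, no change] -> [I,M] [hit: read from M]
Op 5: C0 read [C0 read from I: others=['C1=M'] -> C0=S, others downsized to S] -> [S,S] [MISS #4: read from I]
Op 6: C1 write [C1 write: invalidate ['C0=S'] -> C1=M] -> [I,M] [MISS #5: write from S]
Op 7: C1 write [C1 write: already M (modified), no change] -> [I,M] [hit: write from M]
Op 8: C0 write [C0 write: invalidate ['C1=M'] -> C0=M] -> [M,I] [MISS #6: write from I]
Op 9: C1 read [C1 read from I: others=['C0=M'] -> C1=S, others downsized to S] -> [S,S] [MISS #7: read from I]
Op 10: C0 read [C0 read: already in S, no change] -> [S,S] [hit: read from S]
Op 11: C0 read [C0 read: already in S, no change] -> [S,S] [hit: read from S]

Answer: 7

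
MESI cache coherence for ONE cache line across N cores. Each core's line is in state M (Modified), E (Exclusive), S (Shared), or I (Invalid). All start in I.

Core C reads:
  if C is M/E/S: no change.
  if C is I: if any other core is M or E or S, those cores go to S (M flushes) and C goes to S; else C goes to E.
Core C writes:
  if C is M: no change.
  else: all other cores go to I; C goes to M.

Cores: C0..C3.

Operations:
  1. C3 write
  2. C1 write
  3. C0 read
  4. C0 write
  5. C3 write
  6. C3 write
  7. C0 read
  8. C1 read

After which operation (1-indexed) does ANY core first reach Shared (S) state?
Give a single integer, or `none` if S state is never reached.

Op 1: C3 write [C3 write: invalidate none -> C3=M] -> [I,I,I,M]
Op 2: C1 write [C1 write: invalidate ['C3=M'] -> C1=M] -> [I,M,I,I]
Op 3: C0 read [C0 read from I: others=['C1=M'] -> C0=S, others downsized to S] -> [S,S,I,I]
  -> First S state at op 3; remaining ops need not be traced.

Answer: 3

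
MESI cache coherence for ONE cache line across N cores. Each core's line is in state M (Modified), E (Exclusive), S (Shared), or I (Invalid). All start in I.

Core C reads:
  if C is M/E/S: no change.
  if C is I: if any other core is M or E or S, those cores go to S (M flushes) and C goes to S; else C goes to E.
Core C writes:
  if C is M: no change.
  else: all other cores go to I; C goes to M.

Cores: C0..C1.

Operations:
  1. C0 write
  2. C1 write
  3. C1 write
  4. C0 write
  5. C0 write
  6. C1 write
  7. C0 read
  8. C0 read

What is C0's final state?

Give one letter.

Op 1: C0 write [C0 write: invalidate none -> C0=M] -> [M,I]
Op 2: C1 write [C1 write: invalidate ['C0=M'] -> C1=M] -> [I,M]
Op 3: C1 write [C1 write: already M (modified), no change] -> [I,M]
Op 4: C0 write [C0 write: invalidate ['C1=M'] -> C0=M] -> [M,I]
Op 5: C0 write [C0 write: already M (modified), no change] -> [M,I]
Op 6: C1 write [C1 write: invalidate ['C0=M'] -> C1=M] -> [I,M]
Op 7: C0 read [C0 read from I: others=['C1=M'] -> C0=S, others downsized to S] -> [S,S]
Op 8: C0 read [C0 read: already in S, no change] -> [S,S]

Answer: S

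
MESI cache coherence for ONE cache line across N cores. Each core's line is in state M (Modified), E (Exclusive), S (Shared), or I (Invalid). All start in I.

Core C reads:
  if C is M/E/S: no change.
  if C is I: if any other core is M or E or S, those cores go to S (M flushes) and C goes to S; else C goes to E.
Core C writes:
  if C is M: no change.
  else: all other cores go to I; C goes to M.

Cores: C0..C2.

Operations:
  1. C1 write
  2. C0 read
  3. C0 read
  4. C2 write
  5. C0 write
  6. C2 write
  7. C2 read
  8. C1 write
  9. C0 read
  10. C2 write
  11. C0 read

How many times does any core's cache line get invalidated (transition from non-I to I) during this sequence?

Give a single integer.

Op 1: C1 write [C1 write: invalidate none -> C1=M] -> [I,M,I] (invalidations this op: 0; running total: 0)
Op 2: C0 read [C0 read from I: others=['C1=M'] -> C0=S, others downsized to S] -> [S,S,I] (invalidations this op: 0; running total: 0)
Op 3: C0 read [C0 read: already in S, no change] -> [S,S,I] (invalidations this op: 0; running total: 0)
Op 4: C2 write [C2 write: invalidate ['C0=S', 'C1=S'] -> C2=M] -> [I,I,M] (invalidations this op: 2; running total: 2)
Op 5: C0 write [C0 write: invalidate ['C2=M'] -> C0=M] -> [M,I,I] (invalidations this op: 1; running total: 3)
Op 6: C2 write [C2 write: invalidate ['C0=M'] -> C2=M] -> [I,I,M] (invalidations this op: 1; running total: 4)
Op 7: C2 read [C2 read: already in M, no change] -> [I,I,M] (invalidations this op: 0; running total: 4)
Op 8: C1 write [C1 write: invalidate ['C2=M'] -> C1=M] -> [I,M,I] (invalidations this op: 1; running total: 5)
Op 9: C0 read [C0 read from I: others=['C1=M'] -> C0=S, others downsized to S] -> [S,S,I] (invalidations this op: 0; running total: 5)
Op 10: C2 write [C2 write: invalidate ['C0=S', 'C1=S'] -> C2=M] -> [I,I,M] (invalidations this op: 2; running total: 7)
Op 11: C0 read [C0 read from I: others=['C2=M'] -> C0=S, others downsized to S] -> [S,I,S] (invalidations this op: 0; running total: 7)

Answer: 7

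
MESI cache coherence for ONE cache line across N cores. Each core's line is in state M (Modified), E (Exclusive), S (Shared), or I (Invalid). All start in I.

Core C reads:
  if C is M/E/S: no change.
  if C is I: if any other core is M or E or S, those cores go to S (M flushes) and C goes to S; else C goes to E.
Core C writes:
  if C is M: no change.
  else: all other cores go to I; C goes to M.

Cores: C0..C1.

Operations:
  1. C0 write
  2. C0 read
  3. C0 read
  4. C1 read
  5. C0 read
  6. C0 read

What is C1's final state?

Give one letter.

Answer: S

Derivation:
Op 1: C0 write [C0 write: invalidate none -> C0=M] -> [M,I]
Op 2: C0 read [C0 read: already in M, no change] -> [M,I]
Op 3: C0 read [C0 read: already in M, no change] -> [M,I]
Op 4: C1 read [C1 read from I: others=['C0=M'] -> C1=S, others downsized to S] -> [S,S]
Op 5: C0 read [C0 read: already in S, no change] -> [S,S]
Op 6: C0 read [C0 read: already in S, no change] -> [S,S]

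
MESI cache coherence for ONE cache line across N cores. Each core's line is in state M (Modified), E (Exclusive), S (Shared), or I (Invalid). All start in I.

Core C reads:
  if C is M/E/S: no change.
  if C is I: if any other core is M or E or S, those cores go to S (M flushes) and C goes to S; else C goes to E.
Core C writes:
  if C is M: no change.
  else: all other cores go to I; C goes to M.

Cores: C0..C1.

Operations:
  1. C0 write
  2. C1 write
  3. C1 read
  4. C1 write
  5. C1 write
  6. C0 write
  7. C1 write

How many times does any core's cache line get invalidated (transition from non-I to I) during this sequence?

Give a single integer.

Op 1: C0 write [C0 write: invalidate none -> C0=M] -> [M,I] (invalidations this op: 0; running total: 0)
Op 2: C1 write [C1 write: invalidate ['C0=M'] -> C1=M] -> [I,M] (invalidations this op: 1; running total: 1)
Op 3: C1 read [C1 read: already in M, no change] -> [I,M] (invalidations this op: 0; running total: 1)
Op 4: C1 write [C1 write: already M (modified), no change] -> [I,M] (invalidations this op: 0; running total: 1)
Op 5: C1 write [C1 write: already M (modified), no change] -> [I,M] (invalidations this op: 0; running total: 1)
Op 6: C0 write [C0 write: invalidate ['C1=M'] -> C0=M] -> [M,I] (invalidations this op: 1; running total: 2)
Op 7: C1 write [C1 write: invalidate ['C0=M'] -> C1=M] -> [I,M] (invalidations this op: 1; running total: 3)

Answer: 3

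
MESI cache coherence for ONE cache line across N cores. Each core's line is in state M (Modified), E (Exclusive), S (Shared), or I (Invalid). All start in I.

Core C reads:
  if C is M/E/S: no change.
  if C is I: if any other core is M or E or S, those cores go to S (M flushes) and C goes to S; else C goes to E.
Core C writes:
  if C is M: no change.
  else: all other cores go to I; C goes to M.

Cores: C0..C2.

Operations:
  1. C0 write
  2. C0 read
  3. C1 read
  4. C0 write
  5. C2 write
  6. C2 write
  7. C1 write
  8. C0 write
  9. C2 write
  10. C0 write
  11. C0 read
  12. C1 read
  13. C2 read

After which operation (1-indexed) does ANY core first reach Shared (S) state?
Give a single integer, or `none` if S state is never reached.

Answer: 3

Derivation:
Op 1: C0 write [C0 write: invalidate none -> C0=M] -> [M,I,I]
Op 2: C0 read [C0 read: already in M, no change] -> [M,I,I]
Op 3: C1 read [C1 read from I: others=['C0=M'] -> C1=S, others downsized to S] -> [S,S,I]
  -> First S state at op 3; remaining ops need not be traced.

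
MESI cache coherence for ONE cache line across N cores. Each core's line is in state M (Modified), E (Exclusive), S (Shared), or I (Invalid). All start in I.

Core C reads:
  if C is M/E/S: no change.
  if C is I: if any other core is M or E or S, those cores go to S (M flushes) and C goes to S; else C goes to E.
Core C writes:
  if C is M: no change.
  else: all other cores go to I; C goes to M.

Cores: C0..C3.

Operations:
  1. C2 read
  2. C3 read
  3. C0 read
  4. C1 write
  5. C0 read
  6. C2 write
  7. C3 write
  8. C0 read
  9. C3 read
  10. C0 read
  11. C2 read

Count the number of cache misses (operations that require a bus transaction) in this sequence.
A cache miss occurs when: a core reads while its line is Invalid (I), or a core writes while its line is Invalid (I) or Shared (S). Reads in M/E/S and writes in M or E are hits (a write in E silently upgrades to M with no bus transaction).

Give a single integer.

Answer: 9

Derivation:
Op 1: C2 read [C2 read from I: no other sharers -> C2=E (exclusive)] -> [I,I,E,I] [MISS #1: read from I]
Op 2: C3 read [C3 read from I: others=['C2=E'] -> C3=S, others downsized to S] -> [I,I,S,S] [MISS #2: read from I]
Op 3: C0 read [C0 read from I: others=['C2=S', 'C3=S'] -> C0=S, others downsized to S] -> [S,I,S,S] [MISS #3: read from I]
Op 4: C1 write [C1 write: invalidate ['C0=S', 'C2=S', 'C3=S'] -> C1=M] -> [I,M,I,I] [MISS #4: write from I]
Op 5: C0 read [C0 read from I: others=['C1=M'] -> C0=S, others downsized to S] -> [S,S,I,I] [MISS #5: read from I]
Op 6: C2 write [C2 write: invalidate ['C0=S', 'C1=S'] -> C2=M] -> [I,I,M,I] [MISS #6: write from I]
Op 7: C3 write [C3 write: invalidate ['C2=M'] -> C3=M] -> [I,I,I,M] [MISS #7: write from I]
Op 8: C0 read [C0 read from I: others=['C3=M'] -> C0=S, others downsized to S] -> [S,I,I,S] [MISS #8: read from I]
Op 9: C3 read [C3 read: already in S, no change] -> [S,I,I,S] [hit: read from S]
Op 10: C0 read [C0 read: already in S, no change] -> [S,I,I,S] [hit: read from S]
Op 11: C2 read [C2 read from I: others=['C0=S', 'C3=S'] -> C2=S, others downsized to S] -> [S,I,S,S] [MISS #9: read from I]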